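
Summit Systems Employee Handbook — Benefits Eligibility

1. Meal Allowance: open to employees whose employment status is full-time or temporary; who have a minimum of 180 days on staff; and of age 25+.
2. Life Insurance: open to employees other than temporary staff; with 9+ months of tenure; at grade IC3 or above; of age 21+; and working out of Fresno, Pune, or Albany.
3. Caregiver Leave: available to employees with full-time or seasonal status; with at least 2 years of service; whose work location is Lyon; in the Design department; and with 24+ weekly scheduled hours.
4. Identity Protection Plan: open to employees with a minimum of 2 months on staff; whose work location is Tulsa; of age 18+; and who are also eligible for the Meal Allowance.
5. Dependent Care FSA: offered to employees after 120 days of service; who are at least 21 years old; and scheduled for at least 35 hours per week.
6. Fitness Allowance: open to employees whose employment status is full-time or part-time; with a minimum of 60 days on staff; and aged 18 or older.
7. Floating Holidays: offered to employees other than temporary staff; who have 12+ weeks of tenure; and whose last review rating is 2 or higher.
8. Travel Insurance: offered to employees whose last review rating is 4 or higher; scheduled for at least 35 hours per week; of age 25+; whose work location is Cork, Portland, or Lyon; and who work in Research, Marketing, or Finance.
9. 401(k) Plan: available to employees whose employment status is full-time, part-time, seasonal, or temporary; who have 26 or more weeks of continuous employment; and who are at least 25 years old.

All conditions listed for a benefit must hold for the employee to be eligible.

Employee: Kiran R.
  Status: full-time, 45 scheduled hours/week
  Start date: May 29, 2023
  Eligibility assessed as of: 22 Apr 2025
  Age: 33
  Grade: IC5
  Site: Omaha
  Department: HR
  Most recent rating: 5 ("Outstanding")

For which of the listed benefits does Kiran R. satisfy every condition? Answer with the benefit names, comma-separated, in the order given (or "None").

Meal Allowance, Dependent Care FSA, Fitness Allowance, Floating Holidays, 401(k) Plan

Service from May 29, 2023 to 22 Apr 2025: 694 days.
Meal Allowance — status full-time ✓; service 694 days ≥ 180 days ✓; age 33 ≥ 25 ✓ → eligible.
Life Insurance — status full-time ✓ (not excluded); service 694 days ≥ 9 months (≈270 days) ✓; grade IC5 ≥ IC3 ✓; age 33 ≥ 21 ✓; site Omaha ✗ (not Fresno, Pune, or Albany) → not eligible.
Caregiver Leave — status full-time ✓; service 694 days < 2 years (≈730 days) ✗ → not eligible.
Identity Protection Plan — service 694 days ≥ 2 months (≈60 days) ✓; site Omaha ✗ (not Tulsa) → not eligible.
Dependent Care FSA — service 694 days ≥ 120 days ✓; age 33 ≥ 21 ✓; 45 hrs/wk ≥ 35 ✓ → eligible.
Fitness Allowance — status full-time ✓; service 694 days ≥ 60 days ✓; age 33 ≥ 18 ✓ → eligible.
Floating Holidays — status full-time ✓ (not excluded); service 694 days ≥ 12 weeks (≈84 days) ✓; rating 5 ≥ 2 ✓ → eligible.
Travel Insurance — rating 5 ≥ 4 ✓; 45 hrs/wk ≥ 35 ✓; age 33 ≥ 25 ✓; site Omaha ✗ (not Cork, Portland, or Lyon) → not eligible.
401(k) Plan — status full-time ✓; service 694 days ≥ 26 weeks (≈182 days) ✓; age 33 ≥ 25 ✓ → eligible.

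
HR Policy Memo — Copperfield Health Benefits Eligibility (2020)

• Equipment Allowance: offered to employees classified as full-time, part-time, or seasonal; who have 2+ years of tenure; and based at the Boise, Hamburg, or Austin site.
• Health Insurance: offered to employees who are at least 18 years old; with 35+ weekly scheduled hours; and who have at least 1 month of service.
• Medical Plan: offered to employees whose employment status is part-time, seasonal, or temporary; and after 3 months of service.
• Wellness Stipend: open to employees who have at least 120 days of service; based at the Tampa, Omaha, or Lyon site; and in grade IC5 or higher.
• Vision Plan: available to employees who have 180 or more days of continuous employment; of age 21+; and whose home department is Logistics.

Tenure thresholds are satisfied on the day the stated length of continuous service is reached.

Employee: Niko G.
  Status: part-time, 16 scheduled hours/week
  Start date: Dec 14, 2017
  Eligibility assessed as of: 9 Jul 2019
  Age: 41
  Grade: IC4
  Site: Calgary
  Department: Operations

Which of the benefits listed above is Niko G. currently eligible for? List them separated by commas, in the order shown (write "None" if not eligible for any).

Service from Dec 14, 2017 to 9 Jul 2019: 572 days.
Equipment Allowance — status part-time ✓; service 572 days < 2 years (≈730 days) ✗ → not eligible.
Health Insurance — age 41 ≥ 18 ✓; 16 hrs/wk < 35 ✗ → not eligible.
Medical Plan — status part-time ✓; service 572 days ≥ 3 months (≈90 days) ✓ → eligible.
Wellness Stipend — service 572 days ≥ 120 days ✓; site Calgary ✗ (not Tampa, Omaha, or Lyon) → not eligible.
Vision Plan — service 572 days ≥ 180 days ✓; age 41 ≥ 21 ✓; dept Operations ✗ → not eligible.

Medical Plan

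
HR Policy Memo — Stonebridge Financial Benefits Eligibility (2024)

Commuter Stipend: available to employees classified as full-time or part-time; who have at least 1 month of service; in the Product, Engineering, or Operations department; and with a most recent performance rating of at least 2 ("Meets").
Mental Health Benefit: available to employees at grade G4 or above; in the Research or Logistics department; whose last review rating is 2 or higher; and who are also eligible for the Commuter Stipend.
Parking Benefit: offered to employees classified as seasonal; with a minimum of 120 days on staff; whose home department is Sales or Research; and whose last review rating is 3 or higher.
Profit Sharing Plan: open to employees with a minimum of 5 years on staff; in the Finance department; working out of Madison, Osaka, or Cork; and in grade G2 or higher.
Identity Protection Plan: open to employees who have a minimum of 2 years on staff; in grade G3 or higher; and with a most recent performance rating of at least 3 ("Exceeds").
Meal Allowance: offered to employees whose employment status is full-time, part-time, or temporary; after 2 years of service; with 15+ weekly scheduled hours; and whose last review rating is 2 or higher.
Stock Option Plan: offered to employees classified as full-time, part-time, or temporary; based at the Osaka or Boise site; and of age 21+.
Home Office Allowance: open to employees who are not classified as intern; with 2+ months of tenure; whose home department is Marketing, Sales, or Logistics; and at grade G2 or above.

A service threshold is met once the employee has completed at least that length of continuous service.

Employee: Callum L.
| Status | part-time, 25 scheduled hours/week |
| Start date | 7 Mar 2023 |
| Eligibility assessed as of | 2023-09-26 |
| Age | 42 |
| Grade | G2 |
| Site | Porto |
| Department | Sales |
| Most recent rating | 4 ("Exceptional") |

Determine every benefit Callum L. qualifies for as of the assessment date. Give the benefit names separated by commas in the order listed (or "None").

Home Office Allowance

Service from 7 Mar 2023 to 2023-09-26: 203 days.
Commuter Stipend — status part-time ✓; service 203 days ≥ 1 month (≈30 days) ✓; dept Sales ✗ → not eligible.
Mental Health Benefit — grade G2 < G4 ✗ → not eligible.
Parking Benefit — status part-time ✗ (requires seasonal) → not eligible.
Profit Sharing Plan — service 203 days < 5 years (≈1825 days) ✗ → not eligible.
Identity Protection Plan — service 203 days < 2 years (≈730 days) ✗ → not eligible.
Meal Allowance — status part-time ✓; service 203 days < 2 years (≈730 days) ✗ → not eligible.
Stock Option Plan — status part-time ✓; site Porto ✗ (not Osaka or Boise) → not eligible.
Home Office Allowance — status part-time ✓ (not excluded); service 203 days ≥ 2 months (≈60 days) ✓; dept Sales ✓; grade G2 ≥ G2 ✓ → eligible.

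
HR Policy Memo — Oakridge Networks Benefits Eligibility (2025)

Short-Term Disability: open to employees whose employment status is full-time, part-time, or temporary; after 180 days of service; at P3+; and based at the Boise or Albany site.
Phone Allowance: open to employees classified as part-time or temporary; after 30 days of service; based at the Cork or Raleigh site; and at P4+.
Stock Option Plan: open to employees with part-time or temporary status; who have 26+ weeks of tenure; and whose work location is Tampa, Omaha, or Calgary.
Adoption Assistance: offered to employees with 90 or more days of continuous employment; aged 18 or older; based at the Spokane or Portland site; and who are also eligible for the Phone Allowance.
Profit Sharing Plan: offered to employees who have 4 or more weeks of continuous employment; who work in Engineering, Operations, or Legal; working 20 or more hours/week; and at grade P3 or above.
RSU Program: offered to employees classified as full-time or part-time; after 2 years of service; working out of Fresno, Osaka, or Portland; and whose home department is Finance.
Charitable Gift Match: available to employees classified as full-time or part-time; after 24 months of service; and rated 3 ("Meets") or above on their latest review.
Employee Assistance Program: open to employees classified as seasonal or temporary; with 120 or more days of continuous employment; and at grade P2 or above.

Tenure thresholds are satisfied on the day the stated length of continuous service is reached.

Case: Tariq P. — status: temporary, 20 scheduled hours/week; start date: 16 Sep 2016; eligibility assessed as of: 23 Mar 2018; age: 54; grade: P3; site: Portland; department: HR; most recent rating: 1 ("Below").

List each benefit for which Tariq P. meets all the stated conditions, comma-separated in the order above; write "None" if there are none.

Service from 16 Sep 2016 to 23 Mar 2018: 553 days.
Short-Term Disability — status temporary ✓; service 553 days ≥ 180 days ✓; grade P3 ≥ P3 ✓; site Portland ✗ (not Boise or Albany) → not eligible.
Phone Allowance — status temporary ✓; service 553 days ≥ 30 days ✓; site Portland ✗ (not Cork or Raleigh) → not eligible.
Stock Option Plan — status temporary ✓; service 553 days ≥ 26 weeks (≈182 days) ✓; site Portland ✗ (not Tampa, Omaha, or Calgary) → not eligible.
Adoption Assistance — service 553 days ≥ 90 days ✓; age 54 ≥ 18 ✓; site Portland ✓; not eligible for Phone Allowance ✗ → not eligible.
Profit Sharing Plan — service 553 days ≥ 4 weeks (≈28 days) ✓; dept HR ✗ → not eligible.
RSU Program — status temporary ✗ (requires full-time or part-time) → not eligible.
Charitable Gift Match — status temporary ✗ (requires full-time or part-time) → not eligible.
Employee Assistance Program — status temporary ✓; service 553 days ≥ 120 days ✓; grade P3 ≥ P2 ✓ → eligible.

Employee Assistance Program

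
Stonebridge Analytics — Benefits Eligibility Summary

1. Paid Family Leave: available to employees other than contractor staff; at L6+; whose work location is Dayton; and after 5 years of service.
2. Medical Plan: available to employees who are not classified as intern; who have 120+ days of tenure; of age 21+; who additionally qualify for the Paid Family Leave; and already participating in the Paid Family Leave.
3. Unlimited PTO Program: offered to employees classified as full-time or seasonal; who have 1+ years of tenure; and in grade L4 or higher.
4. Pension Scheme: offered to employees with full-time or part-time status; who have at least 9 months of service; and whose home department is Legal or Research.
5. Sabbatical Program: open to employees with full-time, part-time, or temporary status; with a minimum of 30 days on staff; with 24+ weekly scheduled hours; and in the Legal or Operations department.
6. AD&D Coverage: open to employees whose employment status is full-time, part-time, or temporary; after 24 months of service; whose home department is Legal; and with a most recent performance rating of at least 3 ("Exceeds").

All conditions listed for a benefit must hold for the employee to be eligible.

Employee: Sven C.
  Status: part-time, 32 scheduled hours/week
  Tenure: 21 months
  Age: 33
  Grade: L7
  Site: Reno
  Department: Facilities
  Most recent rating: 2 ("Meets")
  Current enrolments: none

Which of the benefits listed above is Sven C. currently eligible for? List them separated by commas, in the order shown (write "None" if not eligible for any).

None

Paid Family Leave — status part-time ✓ (not excluded); grade L7 ≥ L6 ✓; site Reno ✗ (not Dayton) → not eligible.
Medical Plan — status part-time ✓ (not excluded); service 21 months ≥ 120 days ✓; age 33 ≥ 21 ✓; not eligible for Paid Family Leave ✗ → not eligible.
Unlimited PTO Program — status part-time ✗ (requires full-time or seasonal) → not eligible.
Pension Scheme — status part-time ✓; service 21 months ≥ 9 months ✓; dept Facilities ✗ → not eligible.
Sabbatical Program — status part-time ✓; service 21 months ≥ 30 days ✓; 32 hrs/wk ≥ 24 ✓; dept Facilities ✗ → not eligible.
AD&D Coverage — status part-time ✓; service 21 months < 24 months ✗ → not eligible.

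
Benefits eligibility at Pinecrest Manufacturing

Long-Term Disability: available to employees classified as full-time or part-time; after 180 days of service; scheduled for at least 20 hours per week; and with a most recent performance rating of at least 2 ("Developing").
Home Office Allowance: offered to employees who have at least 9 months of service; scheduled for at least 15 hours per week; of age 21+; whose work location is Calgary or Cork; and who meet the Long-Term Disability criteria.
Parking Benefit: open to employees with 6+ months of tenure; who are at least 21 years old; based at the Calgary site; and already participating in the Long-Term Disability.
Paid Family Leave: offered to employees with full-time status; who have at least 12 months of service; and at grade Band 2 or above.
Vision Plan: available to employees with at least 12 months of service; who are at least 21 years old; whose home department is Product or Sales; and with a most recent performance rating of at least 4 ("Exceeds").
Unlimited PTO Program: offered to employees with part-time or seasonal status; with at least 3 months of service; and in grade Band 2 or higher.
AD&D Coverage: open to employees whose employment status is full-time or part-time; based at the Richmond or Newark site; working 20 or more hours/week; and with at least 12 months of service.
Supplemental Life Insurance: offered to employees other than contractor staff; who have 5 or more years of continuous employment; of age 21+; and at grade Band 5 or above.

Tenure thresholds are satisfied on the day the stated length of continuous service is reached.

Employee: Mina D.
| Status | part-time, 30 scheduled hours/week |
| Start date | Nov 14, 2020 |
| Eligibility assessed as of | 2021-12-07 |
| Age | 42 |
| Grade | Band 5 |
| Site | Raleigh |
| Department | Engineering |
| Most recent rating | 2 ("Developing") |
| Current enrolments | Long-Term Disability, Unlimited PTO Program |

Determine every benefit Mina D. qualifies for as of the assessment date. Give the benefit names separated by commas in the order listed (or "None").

Service from Nov 14, 2020 to 2021-12-07: 388 days.
Long-Term Disability — status part-time ✓; service 388 days ≥ 180 days ✓; 30 hrs/wk ≥ 20 ✓; rating 2 ≥ 2 ✓ → eligible.
Home Office Allowance — service 388 days ≥ 9 months (≈270 days) ✓; 30 hrs/wk ≥ 15 ✓; age 42 ≥ 21 ✓; site Raleigh ✗ (not Calgary or Cork) → not eligible.
Parking Benefit — service 388 days ≥ 6 months (≈180 days) ✓; age 42 ≥ 21 ✓; site Raleigh ✗ (not Calgary) → not eligible.
Paid Family Leave — status part-time ✗ (requires full-time) → not eligible.
Vision Plan — service 388 days ≥ 12 months (≈360 days) ✓; age 42 ≥ 21 ✓; dept Engineering ✗ → not eligible.
Unlimited PTO Program — status part-time ✓; service 388 days ≥ 3 months (≈90 days) ✓; grade Band 5 ≥ Band 2 ✓ → eligible.
AD&D Coverage — status part-time ✓; site Raleigh ✗ (not Richmond or Newark) → not eligible.
Supplemental Life Insurance — status part-time ✓ (not excluded); service 388 days < 5 years (≈1825 days) ✗ → not eligible.

Long-Term Disability, Unlimited PTO Program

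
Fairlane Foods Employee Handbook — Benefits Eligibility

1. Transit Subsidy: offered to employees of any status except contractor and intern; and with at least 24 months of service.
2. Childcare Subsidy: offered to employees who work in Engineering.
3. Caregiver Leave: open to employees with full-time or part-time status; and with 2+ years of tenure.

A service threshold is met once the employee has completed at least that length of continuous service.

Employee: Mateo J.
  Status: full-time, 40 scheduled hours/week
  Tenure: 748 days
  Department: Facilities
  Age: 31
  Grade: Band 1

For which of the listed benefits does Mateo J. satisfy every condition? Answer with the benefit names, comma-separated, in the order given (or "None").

Transit Subsidy — status full-time ✓ (not excluded); service 748 days ≥ 24 months (≈720 days) ✓ → eligible.
Childcare Subsidy — dept Facilities ✗ → not eligible.
Caregiver Leave — status full-time ✓; service 748 days ≥ 2 years (≈730 days) ✓ → eligible.

Transit Subsidy, Caregiver Leave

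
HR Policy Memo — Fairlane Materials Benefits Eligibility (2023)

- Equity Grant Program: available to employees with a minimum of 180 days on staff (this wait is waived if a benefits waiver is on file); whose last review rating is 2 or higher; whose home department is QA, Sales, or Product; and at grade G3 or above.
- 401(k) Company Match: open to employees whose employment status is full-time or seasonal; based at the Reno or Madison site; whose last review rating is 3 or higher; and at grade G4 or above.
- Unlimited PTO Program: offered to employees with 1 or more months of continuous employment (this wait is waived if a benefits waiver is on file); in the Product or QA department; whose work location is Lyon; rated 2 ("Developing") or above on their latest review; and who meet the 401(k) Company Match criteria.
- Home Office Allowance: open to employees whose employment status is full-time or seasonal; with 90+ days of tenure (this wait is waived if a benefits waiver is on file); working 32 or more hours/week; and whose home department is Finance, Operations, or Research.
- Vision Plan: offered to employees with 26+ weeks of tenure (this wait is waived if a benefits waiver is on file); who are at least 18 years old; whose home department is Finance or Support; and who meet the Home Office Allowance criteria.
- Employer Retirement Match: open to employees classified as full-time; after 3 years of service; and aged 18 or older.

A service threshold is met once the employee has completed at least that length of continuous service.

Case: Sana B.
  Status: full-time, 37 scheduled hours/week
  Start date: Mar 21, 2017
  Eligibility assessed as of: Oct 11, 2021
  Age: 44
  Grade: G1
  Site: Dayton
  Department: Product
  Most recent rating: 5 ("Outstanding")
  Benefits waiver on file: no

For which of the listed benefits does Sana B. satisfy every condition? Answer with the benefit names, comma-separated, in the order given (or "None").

Service from Mar 21, 2017 to Oct 11, 2021: 1665 days.
Equity Grant Program — no waiver, service 1665 days ≥ 180 days ✓; rating 5 ≥ 2 ✓; dept Product ✓; grade G1 < G3 ✗ → not eligible.
401(k) Company Match — status full-time ✓; site Dayton ✗ (not Reno or Madison) → not eligible.
Unlimited PTO Program — no waiver, service 1665 days ≥ 1 month (≈30 days) ✓; dept Product ✓; site Dayton ✗ (not Lyon) → not eligible.
Home Office Allowance — status full-time ✓; no waiver, service 1665 days ≥ 90 days ✓; 37 hrs/wk ≥ 32 ✓; dept Product ✗ → not eligible.
Vision Plan — no waiver, service 1665 days ≥ 26 weeks (≈182 days) ✓; age 44 ≥ 18 ✓; dept Product ✗ → not eligible.
Employer Retirement Match — status full-time ✓; service 1665 days ≥ 3 years (≈1095 days) ✓; age 44 ≥ 18 ✓ → eligible.

Employer Retirement Match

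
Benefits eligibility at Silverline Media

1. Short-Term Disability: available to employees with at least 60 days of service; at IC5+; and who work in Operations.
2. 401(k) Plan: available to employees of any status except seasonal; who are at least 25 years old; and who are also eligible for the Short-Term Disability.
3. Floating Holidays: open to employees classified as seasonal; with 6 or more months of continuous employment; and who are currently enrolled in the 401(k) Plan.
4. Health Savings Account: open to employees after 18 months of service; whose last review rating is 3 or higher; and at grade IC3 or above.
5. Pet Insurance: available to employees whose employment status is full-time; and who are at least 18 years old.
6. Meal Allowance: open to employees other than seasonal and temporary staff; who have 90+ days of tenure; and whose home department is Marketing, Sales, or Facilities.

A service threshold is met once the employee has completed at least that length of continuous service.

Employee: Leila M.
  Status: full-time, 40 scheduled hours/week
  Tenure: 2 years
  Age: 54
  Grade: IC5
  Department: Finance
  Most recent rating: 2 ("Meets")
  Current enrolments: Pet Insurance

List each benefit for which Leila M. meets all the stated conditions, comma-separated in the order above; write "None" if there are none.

Short-Term Disability — service 2 years ≥ 60 days ✓; grade IC5 ≥ IC5 ✓; dept Finance ✗ → not eligible.
401(k) Plan — status full-time ✓ (not excluded); age 54 ≥ 25 ✓; not eligible for Short-Term Disability ✗ → not eligible.
Floating Holidays — status full-time ✗ (requires seasonal) → not eligible.
Health Savings Account — service 2 years ≥ 18 months (≈540 days) ✓; rating 2 < 3 ✗ → not eligible.
Pet Insurance — status full-time ✓; age 54 ≥ 18 ✓ → eligible.
Meal Allowance — status full-time ✓ (not excluded); service 2 years ≥ 90 days ✓; dept Finance ✗ → not eligible.

Pet Insurance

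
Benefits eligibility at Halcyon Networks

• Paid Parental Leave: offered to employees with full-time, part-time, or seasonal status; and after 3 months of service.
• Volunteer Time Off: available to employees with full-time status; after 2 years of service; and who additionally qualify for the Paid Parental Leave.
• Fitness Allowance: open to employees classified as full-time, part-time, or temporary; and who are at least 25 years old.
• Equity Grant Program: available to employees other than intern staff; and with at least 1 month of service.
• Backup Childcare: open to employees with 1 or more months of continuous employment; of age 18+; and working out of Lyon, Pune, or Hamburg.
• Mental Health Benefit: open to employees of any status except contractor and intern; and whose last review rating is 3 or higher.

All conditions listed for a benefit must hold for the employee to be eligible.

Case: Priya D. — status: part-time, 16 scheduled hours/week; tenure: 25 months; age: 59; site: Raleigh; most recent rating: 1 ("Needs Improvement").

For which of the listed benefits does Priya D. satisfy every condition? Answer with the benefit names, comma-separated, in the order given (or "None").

Paid Parental Leave — status part-time ✓; service 25 months ≥ 3 months ✓ → eligible.
Volunteer Time Off — status part-time ✗ (requires full-time) → not eligible.
Fitness Allowance — status part-time ✓; age 59 ≥ 25 ✓ → eligible.
Equity Grant Program — status part-time ✓ (not excluded); service 25 months ≥ 1 month ✓ → eligible.
Backup Childcare — service 25 months ≥ 1 month ✓; age 59 ≥ 18 ✓; site Raleigh ✗ (not Lyon, Pune, or Hamburg) → not eligible.
Mental Health Benefit — status part-time ✓ (not excluded); rating 1 < 3 ✗ → not eligible.

Paid Parental Leave, Fitness Allowance, Equity Grant Program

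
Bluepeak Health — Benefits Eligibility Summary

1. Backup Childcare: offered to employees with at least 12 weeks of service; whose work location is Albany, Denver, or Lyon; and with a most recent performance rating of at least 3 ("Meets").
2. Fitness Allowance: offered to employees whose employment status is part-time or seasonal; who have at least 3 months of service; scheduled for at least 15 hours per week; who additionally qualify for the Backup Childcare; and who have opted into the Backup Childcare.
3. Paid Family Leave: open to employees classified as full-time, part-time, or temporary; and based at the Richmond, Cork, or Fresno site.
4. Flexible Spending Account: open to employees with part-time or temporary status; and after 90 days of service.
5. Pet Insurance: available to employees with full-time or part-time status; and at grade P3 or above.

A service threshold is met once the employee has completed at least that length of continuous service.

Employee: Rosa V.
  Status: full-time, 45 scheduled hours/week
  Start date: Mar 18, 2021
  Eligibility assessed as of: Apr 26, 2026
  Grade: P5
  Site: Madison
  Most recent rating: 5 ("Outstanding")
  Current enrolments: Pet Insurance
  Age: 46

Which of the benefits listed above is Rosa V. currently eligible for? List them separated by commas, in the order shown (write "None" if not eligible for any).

Service from Mar 18, 2021 to Apr 26, 2026: 1865 days.
Backup Childcare — service 1865 days ≥ 12 weeks (≈84 days) ✓; site Madison ✗ (not Albany, Denver, or Lyon) → not eligible.
Fitness Allowance — status full-time ✗ (requires part-time or seasonal) → not eligible.
Paid Family Leave — status full-time ✓; site Madison ✗ (not Richmond, Cork, or Fresno) → not eligible.
Flexible Spending Account — status full-time ✗ (requires part-time or temporary) → not eligible.
Pet Insurance — status full-time ✓; grade P5 ≥ P3 ✓ → eligible.

Pet Insurance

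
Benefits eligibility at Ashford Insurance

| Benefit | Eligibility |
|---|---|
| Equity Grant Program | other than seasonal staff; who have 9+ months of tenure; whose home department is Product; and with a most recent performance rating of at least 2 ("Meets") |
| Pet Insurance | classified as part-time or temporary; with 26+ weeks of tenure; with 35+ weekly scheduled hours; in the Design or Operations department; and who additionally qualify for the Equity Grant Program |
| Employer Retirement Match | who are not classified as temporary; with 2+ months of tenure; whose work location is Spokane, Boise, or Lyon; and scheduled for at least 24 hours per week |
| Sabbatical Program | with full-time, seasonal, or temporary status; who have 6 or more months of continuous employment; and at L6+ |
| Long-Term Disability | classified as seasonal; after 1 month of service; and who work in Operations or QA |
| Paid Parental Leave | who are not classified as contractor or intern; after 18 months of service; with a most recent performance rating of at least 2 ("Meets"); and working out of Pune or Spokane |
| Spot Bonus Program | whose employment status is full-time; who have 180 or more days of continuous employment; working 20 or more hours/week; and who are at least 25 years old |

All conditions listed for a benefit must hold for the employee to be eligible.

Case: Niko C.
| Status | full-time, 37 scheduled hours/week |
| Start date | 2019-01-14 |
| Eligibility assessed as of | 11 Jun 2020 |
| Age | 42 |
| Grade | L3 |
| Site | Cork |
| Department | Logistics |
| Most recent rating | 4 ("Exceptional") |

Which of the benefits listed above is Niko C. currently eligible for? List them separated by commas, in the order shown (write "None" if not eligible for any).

Spot Bonus Program

Service from 2019-01-14 to 11 Jun 2020: 514 days.
Equity Grant Program — status full-time ✓ (not excluded); service 514 days ≥ 9 months (≈270 days) ✓; dept Logistics ✗ → not eligible.
Pet Insurance — status full-time ✗ (requires part-time or temporary) → not eligible.
Employer Retirement Match — status full-time ✓ (not excluded); service 514 days ≥ 2 months (≈60 days) ✓; site Cork ✗ (not Spokane, Boise, or Lyon) → not eligible.
Sabbatical Program — status full-time ✓; service 514 days ≥ 6 months (≈180 days) ✓; grade L3 < L6 ✗ → not eligible.
Long-Term Disability — status full-time ✗ (requires seasonal) → not eligible.
Paid Parental Leave — status full-time ✓ (not excluded); service 514 days < 18 months (≈540 days) ✗ → not eligible.
Spot Bonus Program — status full-time ✓; service 514 days ≥ 180 days ✓; 37 hrs/wk ≥ 20 ✓; age 42 ≥ 25 ✓ → eligible.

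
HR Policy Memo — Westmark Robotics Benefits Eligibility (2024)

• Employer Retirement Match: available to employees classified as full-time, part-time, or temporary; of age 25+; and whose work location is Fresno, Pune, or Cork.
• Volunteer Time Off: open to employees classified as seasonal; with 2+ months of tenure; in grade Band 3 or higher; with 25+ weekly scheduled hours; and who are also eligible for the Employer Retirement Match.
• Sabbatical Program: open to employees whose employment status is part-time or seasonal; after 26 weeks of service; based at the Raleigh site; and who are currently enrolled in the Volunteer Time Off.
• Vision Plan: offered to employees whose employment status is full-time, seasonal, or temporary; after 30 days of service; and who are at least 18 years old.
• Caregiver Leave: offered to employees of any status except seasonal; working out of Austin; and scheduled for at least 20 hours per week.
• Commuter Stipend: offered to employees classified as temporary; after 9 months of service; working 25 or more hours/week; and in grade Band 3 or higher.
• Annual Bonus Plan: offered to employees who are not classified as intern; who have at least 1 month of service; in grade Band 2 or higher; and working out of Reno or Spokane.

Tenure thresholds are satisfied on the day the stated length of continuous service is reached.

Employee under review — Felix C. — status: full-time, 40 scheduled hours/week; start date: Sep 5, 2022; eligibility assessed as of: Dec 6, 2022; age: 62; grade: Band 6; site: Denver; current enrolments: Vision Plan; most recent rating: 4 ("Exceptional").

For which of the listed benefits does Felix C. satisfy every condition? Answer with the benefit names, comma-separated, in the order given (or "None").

Service from Sep 5, 2022 to Dec 6, 2022: 92 days.
Employer Retirement Match — status full-time ✓; age 62 ≥ 25 ✓; site Denver ✗ (not Fresno, Pune, or Cork) → not eligible.
Volunteer Time Off — status full-time ✗ (requires seasonal) → not eligible.
Sabbatical Program — status full-time ✗ (requires part-time or seasonal) → not eligible.
Vision Plan — status full-time ✓; service 92 days ≥ 30 days ✓; age 62 ≥ 18 ✓ → eligible.
Caregiver Leave — status full-time ✓ (not excluded); site Denver ✗ (not Austin) → not eligible.
Commuter Stipend — status full-time ✗ (requires temporary) → not eligible.
Annual Bonus Plan — status full-time ✓ (not excluded); service 92 days ≥ 1 month (≈30 days) ✓; grade Band 6 ≥ Band 2 ✓; site Denver ✗ (not Reno or Spokane) → not eligible.

Vision Plan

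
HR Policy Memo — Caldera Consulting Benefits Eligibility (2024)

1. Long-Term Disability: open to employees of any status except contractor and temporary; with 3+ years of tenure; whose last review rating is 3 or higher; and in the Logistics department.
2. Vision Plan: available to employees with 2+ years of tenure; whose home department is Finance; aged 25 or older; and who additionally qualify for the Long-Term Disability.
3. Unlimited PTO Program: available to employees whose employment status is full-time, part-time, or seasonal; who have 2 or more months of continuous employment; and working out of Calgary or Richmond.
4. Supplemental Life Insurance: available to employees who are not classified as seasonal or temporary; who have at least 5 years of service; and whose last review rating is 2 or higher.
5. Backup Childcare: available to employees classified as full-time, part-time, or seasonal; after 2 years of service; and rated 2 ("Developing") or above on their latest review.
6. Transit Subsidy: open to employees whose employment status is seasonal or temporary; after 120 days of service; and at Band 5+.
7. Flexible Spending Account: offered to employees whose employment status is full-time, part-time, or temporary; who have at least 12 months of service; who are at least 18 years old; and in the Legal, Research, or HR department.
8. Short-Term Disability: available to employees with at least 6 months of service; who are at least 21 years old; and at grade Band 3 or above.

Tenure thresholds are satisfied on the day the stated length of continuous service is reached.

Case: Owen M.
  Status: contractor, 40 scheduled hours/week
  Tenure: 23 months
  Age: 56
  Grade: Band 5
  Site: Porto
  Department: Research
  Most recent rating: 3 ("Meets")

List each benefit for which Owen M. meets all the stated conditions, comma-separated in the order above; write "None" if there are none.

Short-Term Disability

Long-Term Disability — status contractor ✗ (excluded) → not eligible.
Vision Plan — service 23 months < 2 years (≈730 days) ✗ → not eligible.
Unlimited PTO Program — status contractor ✗ (requires full-time, part-time, or seasonal) → not eligible.
Supplemental Life Insurance — status contractor ✓ (not excluded); service 23 months < 5 years (≈1825 days) ✗ → not eligible.
Backup Childcare — status contractor ✗ (requires full-time, part-time, or seasonal) → not eligible.
Transit Subsidy — status contractor ✗ (requires seasonal or temporary) → not eligible.
Flexible Spending Account — status contractor ✗ (requires full-time, part-time, or temporary) → not eligible.
Short-Term Disability — service 23 months ≥ 6 months ✓; age 56 ≥ 21 ✓; grade Band 5 ≥ Band 3 ✓ → eligible.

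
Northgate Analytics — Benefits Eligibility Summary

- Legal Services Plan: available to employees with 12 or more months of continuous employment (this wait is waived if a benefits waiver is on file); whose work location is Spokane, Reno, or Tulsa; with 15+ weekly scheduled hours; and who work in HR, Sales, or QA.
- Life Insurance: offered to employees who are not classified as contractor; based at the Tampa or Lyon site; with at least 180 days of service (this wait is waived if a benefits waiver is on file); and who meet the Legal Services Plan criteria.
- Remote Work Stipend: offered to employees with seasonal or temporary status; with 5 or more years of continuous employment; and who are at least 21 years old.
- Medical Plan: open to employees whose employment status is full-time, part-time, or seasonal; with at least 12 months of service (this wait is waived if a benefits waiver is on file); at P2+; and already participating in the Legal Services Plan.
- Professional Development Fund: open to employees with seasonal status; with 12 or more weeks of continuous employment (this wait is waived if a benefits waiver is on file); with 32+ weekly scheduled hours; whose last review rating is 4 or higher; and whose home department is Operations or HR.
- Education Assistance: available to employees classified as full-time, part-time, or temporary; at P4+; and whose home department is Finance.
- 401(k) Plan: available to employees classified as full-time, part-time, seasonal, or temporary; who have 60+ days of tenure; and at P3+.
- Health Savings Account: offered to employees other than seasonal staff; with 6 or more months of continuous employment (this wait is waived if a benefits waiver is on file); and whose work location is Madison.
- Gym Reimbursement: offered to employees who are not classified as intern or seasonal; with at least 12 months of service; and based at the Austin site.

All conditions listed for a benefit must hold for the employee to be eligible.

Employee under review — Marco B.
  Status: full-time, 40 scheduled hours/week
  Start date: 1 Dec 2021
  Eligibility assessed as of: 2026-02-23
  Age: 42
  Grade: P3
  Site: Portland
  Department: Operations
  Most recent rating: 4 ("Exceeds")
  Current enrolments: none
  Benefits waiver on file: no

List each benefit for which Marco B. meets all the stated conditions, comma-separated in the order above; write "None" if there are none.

401(k) Plan

Service from 1 Dec 2021 to 2026-02-23: 1545 days.
Legal Services Plan — no waiver, service 1545 days ≥ 12 months (≈360 days) ✓; site Portland ✗ (not Spokane, Reno, or Tulsa) → not eligible.
Life Insurance — status full-time ✓ (not excluded); site Portland ✗ (not Tampa or Lyon) → not eligible.
Remote Work Stipend — status full-time ✗ (requires seasonal or temporary) → not eligible.
Medical Plan — status full-time ✓; no waiver, service 1545 days ≥ 12 months (≈360 days) ✓; grade P3 ≥ P2 ✓; not enrolled in Legal Services Plan ✗ → not eligible.
Professional Development Fund — status full-time ✗ (requires seasonal) → not eligible.
Education Assistance — status full-time ✓; grade P3 < P4 ✗ → not eligible.
401(k) Plan — status full-time ✓; service 1545 days ≥ 60 days ✓; grade P3 ≥ P3 ✓ → eligible.
Health Savings Account — status full-time ✓ (not excluded); no waiver, service 1545 days ≥ 6 months (≈180 days) ✓; site Portland ✗ (not Madison) → not eligible.
Gym Reimbursement — status full-time ✓ (not excluded); service 1545 days ≥ 12 months (≈360 days) ✓; site Portland ✗ (not Austin) → not eligible.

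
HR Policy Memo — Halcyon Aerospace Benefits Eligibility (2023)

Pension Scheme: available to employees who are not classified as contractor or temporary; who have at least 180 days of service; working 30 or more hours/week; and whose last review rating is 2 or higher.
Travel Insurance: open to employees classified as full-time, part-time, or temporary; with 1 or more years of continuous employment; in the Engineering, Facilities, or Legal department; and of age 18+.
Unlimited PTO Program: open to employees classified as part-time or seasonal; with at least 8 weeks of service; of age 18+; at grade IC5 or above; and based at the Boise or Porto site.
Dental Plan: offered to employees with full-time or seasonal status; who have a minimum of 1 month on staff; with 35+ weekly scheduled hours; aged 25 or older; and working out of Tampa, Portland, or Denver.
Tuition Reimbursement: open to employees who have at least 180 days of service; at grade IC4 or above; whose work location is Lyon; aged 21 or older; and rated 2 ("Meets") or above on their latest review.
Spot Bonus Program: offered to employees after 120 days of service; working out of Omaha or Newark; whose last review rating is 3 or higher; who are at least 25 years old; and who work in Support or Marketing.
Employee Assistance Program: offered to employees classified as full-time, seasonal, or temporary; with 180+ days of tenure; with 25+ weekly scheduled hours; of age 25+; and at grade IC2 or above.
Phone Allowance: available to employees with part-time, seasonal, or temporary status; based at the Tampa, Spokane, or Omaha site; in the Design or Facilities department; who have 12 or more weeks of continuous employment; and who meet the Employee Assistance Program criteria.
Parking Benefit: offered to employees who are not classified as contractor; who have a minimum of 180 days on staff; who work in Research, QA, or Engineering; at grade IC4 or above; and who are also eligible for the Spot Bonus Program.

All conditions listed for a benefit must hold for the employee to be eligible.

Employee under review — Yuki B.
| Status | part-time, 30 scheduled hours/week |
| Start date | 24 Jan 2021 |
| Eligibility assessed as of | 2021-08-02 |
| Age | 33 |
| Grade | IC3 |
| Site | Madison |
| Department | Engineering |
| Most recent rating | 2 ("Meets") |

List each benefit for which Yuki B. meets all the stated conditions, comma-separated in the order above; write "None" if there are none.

Pension Scheme

Service from 24 Jan 2021 to 2021-08-02: 190 days.
Pension Scheme — status part-time ✓ (not excluded); service 190 days ≥ 180 days ✓; 30 hrs/wk ≥ 30 ✓; rating 2 ≥ 2 ✓ → eligible.
Travel Insurance — status part-time ✓; service 190 days < 1 year (≈365 days) ✗ → not eligible.
Unlimited PTO Program — status part-time ✓; service 190 days ≥ 8 weeks (≈56 days) ✓; age 33 ≥ 18 ✓; grade IC3 < IC5 ✗ → not eligible.
Dental Plan — status part-time ✗ (requires full-time or seasonal) → not eligible.
Tuition Reimbursement — service 190 days ≥ 180 days ✓; grade IC3 < IC4 ✗ → not eligible.
Spot Bonus Program — service 190 days ≥ 120 days ✓; site Madison ✗ (not Omaha or Newark) → not eligible.
Employee Assistance Program — status part-time ✗ (requires full-time, seasonal, or temporary) → not eligible.
Phone Allowance — status part-time ✓; site Madison ✗ (not Tampa, Spokane, or Omaha) → not eligible.
Parking Benefit — status part-time ✓ (not excluded); service 190 days ≥ 180 days ✓; dept Engineering ✓; grade IC3 < IC4 ✗ → not eligible.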